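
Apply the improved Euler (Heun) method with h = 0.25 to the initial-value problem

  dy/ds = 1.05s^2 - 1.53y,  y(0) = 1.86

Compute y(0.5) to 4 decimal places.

0.9308

Heun: k1 = f(s_n, y_n); k2 = f(s_n + h, y_n + h·k1); y_{n+1} = y_n + (h/2)·(k1 + k2).
s=0.000000, y=1.860000:
  k1 = f(0.000000, 1.860000) = -2.845800
  k2 = f(0.250000, 1.148550) = -1.691657
  y ← 1.860000 + (0.25/2)·(-2.845800 + (-1.691657)) = 1.292818
s=0.250000, y=1.292818:
  k1 = f(0.250000, 1.292818) = -1.912386
  k2 = f(0.500000, 0.814721) = -0.984024
  y ← 1.292818 + (0.25/2)·(-1.912386 + (-0.984024)) = 0.930767
y(0.5) ≈ 0.9308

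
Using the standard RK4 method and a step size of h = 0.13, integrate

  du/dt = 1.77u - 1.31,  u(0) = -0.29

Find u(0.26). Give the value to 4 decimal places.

RK4: k1 = f(t_n, u_n); k2 = f(t_n + h/2, u_n + (h/2)·k1); k3 = f(t_n + h/2, u_n + (h/2)·k2); k4 = f(t_n + h, u_n + h·k3); u_{n+1} = u_n + (h/6)·(k1 + 2k2 + 2k3 + k4).
t=0.000000, u=-0.290000:
  k1 = f(0.000000, -0.290000) = -1.823300
  k2 = f(0.065000, -0.408515) = -2.033071
  k3 = f(0.065000, -0.422150) = -2.057205
  k4 = f(0.130000, -0.557437) = -2.296663
  u ← -0.290000 + (0.13/6)·(k1 + 2k2 + 2k3 + k4) = -0.556511
t=0.130000, u=-0.556511:
  k1 = f(0.130000, -0.556511) = -2.295025
  k2 = f(0.195000, -0.705688) = -2.559067
  k3 = f(0.195000, -0.722851) = -2.589445
  k4 = f(0.260000, -0.893139) = -2.890856
  u ← -0.556511 + (0.13/6)·(k1 + 2k2 + 2k3 + k4) = -0.891974
u(0.26) ≈ -0.8920

-0.8920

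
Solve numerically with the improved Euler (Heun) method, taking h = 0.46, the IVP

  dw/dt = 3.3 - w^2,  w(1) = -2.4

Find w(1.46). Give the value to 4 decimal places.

Heun: k1 = f(t_n, w_n); k2 = f(t_n + h, w_n + h·k1); w_{n+1} = w_n + (h/2)·(k1 + k2).
t=1.000000, w=-2.400000:
  k1 = f(1.000000, -2.400000) = -2.460000
  k2 = f(1.460000, -3.531600) = -9.172199
  w ← -2.400000 + (0.46/2)·(-2.460000 + (-9.172199)) = -5.075406
w(1.46) ≈ -5.0754

-5.0754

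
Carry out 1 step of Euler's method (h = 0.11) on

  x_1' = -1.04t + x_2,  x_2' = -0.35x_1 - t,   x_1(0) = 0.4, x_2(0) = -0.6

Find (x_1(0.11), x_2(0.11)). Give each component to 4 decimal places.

Euler on (x_1,x_2): x_1_{n+1} = x_1_n + h·x_1', x_2_{n+1} = x_2_n + h·x_2'.
0.000000: (0.400000, -0.600000); f=(-0.600000, -0.140000) → (0.334000, -0.615400)
(x_1(0.11), x_2(0.11)) ≈ (0.3340, -0.6154)

0.3340, -0.6154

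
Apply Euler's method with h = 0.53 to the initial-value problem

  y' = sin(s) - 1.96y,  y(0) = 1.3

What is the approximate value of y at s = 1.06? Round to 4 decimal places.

Euler: y_{n+1} = y_n + h·f(s_n, y_n).
s=0.000000, y=1.300000: f=-2.548000 → y ← 1.300000 + 0.53·(-2.548000) = -0.050440
s=0.530000, y=-0.050440: f=0.604396 → y ← -0.050440 + 0.53·0.604396 = 0.269890
y(1.06) ≈ 0.2699

0.2699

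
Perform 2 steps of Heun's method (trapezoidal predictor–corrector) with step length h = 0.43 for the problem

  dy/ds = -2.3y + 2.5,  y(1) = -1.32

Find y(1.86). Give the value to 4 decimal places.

0.4851

Heun: k1 = f(s_n, y_n); k2 = f(s_n + h, y_n + h·k1); y_{n+1} = y_n + (h/2)·(k1 + k2).
s=1.000000, y=-1.320000:
  k1 = f(1.000000, -1.320000) = 5.536000
  k2 = f(1.430000, 1.060480) = 0.060896
  y ← -1.320000 + (0.43/2)·(5.536000 + 0.060896) = -0.116667
s=1.430000, y=-0.116667:
  k1 = f(1.430000, -0.116667) = 2.768335
  k2 = f(1.860000, 1.073717) = 0.030452
  y ← -0.116667 + (0.43/2)·(2.768335 + 0.030452) = 0.485072
y(1.86) ≈ 0.4851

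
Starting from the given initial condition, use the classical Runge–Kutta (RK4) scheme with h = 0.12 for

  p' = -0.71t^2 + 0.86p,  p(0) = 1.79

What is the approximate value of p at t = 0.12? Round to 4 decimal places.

RK4: k1 = f(t_n, p_n); k2 = f(t_n + h/2, p_n + (h/2)·k1); k3 = f(t_n + h/2, p_n + (h/2)·k2); k4 = f(t_n + h, p_n + h·k3); p_{n+1} = p_n + (h/6)·(k1 + 2k2 + 2k3 + k4).
t=0.000000, p=1.790000:
  k1 = f(0.000000, 1.790000) = 1.539400
  k2 = f(0.060000, 1.882364) = 1.616277
  k3 = f(0.060000, 1.886977) = 1.620244
  k4 = f(0.120000, 1.984429) = 1.696385
  p ← 1.790000 + (0.12/6)·(k1 + 2k2 + 2k3 + k4) = 1.984177
p(0.12) ≈ 1.9842

1.9842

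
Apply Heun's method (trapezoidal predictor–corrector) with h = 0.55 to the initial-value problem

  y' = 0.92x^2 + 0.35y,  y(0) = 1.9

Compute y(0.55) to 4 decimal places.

2.3775

Heun: k1 = f(x_n, y_n); k2 = f(x_n + h, y_n + h·k1); y_{n+1} = y_n + (h/2)·(k1 + k2).
x=0.000000, y=1.900000:
  k1 = f(0.000000, 1.900000) = 0.665000
  k2 = f(0.550000, 2.265750) = 1.071312
  y ← 1.900000 + (0.55/2)·(0.665000 + 1.071312) = 2.377486
y(0.55) ≈ 2.3775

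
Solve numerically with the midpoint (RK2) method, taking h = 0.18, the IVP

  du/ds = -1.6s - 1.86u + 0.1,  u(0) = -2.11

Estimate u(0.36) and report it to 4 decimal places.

-1.1596

Midpoint: k1 = f(s_n, u_n); k2 = f(s_n + h/2, u_n + (h/2)·k1); u_{n+1} = u_n + h·k2.
s=0.000000, u=-2.110000:
  k1 = f(0.000000, -2.110000) = 4.024600
  k2 = f(0.090000, -1.747786) = 3.206882
  u ← -2.110000 + 0.18·3.206882 = -1.532761
s=0.180000, u=-1.532761:
  k1 = f(0.180000, -1.532761) = 2.662936
  k2 = f(0.270000, -1.293097) = 2.073160
  u ← -1.532761 + 0.18·2.073160 = -1.159592
u(0.36) ≈ -1.1596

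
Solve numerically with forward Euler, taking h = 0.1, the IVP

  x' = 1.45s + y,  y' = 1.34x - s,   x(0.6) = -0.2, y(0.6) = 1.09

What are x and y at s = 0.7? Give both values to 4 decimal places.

Euler on (x,y): x_{n+1} = x_n + h·x', y_{n+1} = y_n + h·y'.
0.600000: (-0.200000, 1.090000); f=(1.960000, -0.868000) → (-0.004000, 1.003200)
(x(0.7), y(0.7)) ≈ (-0.0040, 1.0032)

-0.0040, 1.0032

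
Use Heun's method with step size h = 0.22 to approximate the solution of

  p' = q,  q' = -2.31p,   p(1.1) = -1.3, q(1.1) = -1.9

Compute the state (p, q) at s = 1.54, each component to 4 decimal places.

-1.8026, -0.2336

Heun on (p,q): k1 = f(s_n, state_n); k2 = f(s_n + h, state_n + h·k1); state_{n+1} = state_n + (h/2)·(k1 + k2).
1.100000: (-1.300000, -1.900000)
  k1 = (-1.900000, 3.003000)
  predictor → (-1.718000, -1.239340)
  k2 = (-1.239340, 3.968580)
  → (-1.645327, -1.133126)
1.320000: (-1.645327, -1.133126)
  k1 = (-1.133126, 3.800706)
  predictor → (-1.894615, -0.296971)
  k2 = (-0.296971, 4.376561)
  → (-1.802638, -0.233627)
(p(1.54), q(1.54)) ≈ (-1.8026, -0.2336)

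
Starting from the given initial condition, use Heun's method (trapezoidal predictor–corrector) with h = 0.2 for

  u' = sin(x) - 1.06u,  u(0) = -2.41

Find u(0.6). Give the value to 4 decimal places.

Heun: k1 = f(x_n, u_n); k2 = f(x_n + h, u_n + h·k1); u_{n+1} = u_n + (h/2)·(k1 + k2).
x=0.000000, u=-2.410000:
  k1 = f(0.000000, -2.410000) = 2.554600
  k2 = f(0.200000, -1.899080) = 2.211694
  u ← -2.410000 + (0.2/2)·(2.554600 + 2.211694) = -1.933371
x=0.200000, u=-1.933371:
  k1 = f(0.200000, -1.933371) = 2.248042
  k2 = f(0.400000, -1.483762) = 1.962206
  u ← -1.933371 + (0.2/2)·(2.248042 + 1.962206) = -1.512346
x=0.400000, u=-1.512346:
  k1 = f(0.400000, -1.512346) = 1.992505
  k2 = f(0.600000, -1.113845) = 1.745318
  u ← -1.512346 + (0.2/2)·(1.992505 + 1.745318) = -1.138563
u(0.6) ≈ -1.1386

-1.1386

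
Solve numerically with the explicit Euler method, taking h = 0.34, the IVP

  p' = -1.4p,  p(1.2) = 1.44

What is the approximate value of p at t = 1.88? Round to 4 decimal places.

Euler: p_{n+1} = p_n + h·f(t_n, p_n).
t=1.200000, p=1.440000: f=-2.016000 → p ← 1.440000 + 0.34·(-2.016000) = 0.754560
t=1.540000, p=0.754560: f=-1.056384 → p ← 0.754560 + 0.34·(-1.056384) = 0.395389
p(1.88) ≈ 0.3954

0.3954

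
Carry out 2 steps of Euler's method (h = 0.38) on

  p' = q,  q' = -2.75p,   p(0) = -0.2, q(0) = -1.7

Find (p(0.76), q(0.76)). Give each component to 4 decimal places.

-1.4126, -0.6069

Euler on (p,q): p_{n+1} = p_n + h·p', q_{n+1} = q_n + h·q'.
0.000000: (-0.200000, -1.700000); f=(-1.700000, 0.550000) → (-0.846000, -1.491000)
0.380000: (-0.846000, -1.491000); f=(-1.491000, 2.326500) → (-1.412580, -0.606930)
(p(0.76), q(0.76)) ≈ (-1.4126, -0.6069)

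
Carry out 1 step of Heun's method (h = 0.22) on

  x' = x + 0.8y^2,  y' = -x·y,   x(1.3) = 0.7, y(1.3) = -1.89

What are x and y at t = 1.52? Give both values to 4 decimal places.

1.4794, -1.4837

Heun on (x,y): k1 = f(t_n, state_n); k2 = f(t_n + h, state_n + h·k1); state_{n+1} = state_n + (h/2)·(k1 + k2).
1.300000: (0.700000, -1.890000)
  k1 = (3.557680, 1.323000)
  predictor → (1.482690, -1.598940)
  k2 = (3.527977, 2.370732)
  → (1.479422, -1.483690)
(x(1.52), y(1.52)) ≈ (1.4794, -1.4837)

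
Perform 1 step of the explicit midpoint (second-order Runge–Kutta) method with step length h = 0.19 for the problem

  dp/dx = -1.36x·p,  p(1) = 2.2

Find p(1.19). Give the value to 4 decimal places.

1.6579

Midpoint: k1 = f(x_n, p_n); k2 = f(x_n + h/2, p_n + (h/2)·k1); p_{n+1} = p_n + h·k2.
x=1.000000, p=2.200000:
  k1 = f(1.000000, 2.200000) = -2.992000
  k2 = f(1.095000, 1.915760) = -2.852950
  p ← 2.200000 + 0.19·(-2.852950) = 1.657940
p(1.19) ≈ 1.6579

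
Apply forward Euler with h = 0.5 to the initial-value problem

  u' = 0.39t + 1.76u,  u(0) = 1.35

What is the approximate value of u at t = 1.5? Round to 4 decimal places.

Euler: u_{n+1} = u_n + h·f(t_n, u_n).
t=0.000000, u=1.350000: f=2.376000 → u ← 1.350000 + 0.5·2.376000 = 2.538000
t=0.500000, u=2.538000: f=4.661880 → u ← 2.538000 + 0.5·4.661880 = 4.868940
t=1.000000, u=4.868940: f=8.959334 → u ← 4.868940 + 0.5·8.959334 = 9.348607
u(1.5) ≈ 9.3486

9.3486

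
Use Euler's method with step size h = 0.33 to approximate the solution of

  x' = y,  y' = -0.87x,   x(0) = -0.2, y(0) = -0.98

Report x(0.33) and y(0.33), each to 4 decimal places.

Euler on (x,y): x_{n+1} = x_n + h·x', y_{n+1} = y_n + h·y'.
0.000000: (-0.200000, -0.980000); f=(-0.980000, 0.174000) → (-0.523400, -0.922580)
(x(0.33), y(0.33)) ≈ (-0.5234, -0.9226)

-0.5234, -0.9226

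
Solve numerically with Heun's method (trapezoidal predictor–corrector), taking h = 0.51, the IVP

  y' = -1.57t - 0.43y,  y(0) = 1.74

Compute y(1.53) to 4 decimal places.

Heun: k1 = f(t_n, y_n); k2 = f(t_n + h, y_n + h·k1); y_{n+1} = y_n + (h/2)·(k1 + k2).
t=0.000000, y=1.740000:
  k1 = f(0.000000, 1.740000) = -0.748200
  k2 = f(0.510000, 1.358418) = -1.384820
  y ← 1.740000 + (0.51/2)·(-0.748200 + (-1.384820)) = 1.196080
t=0.510000, y=1.196080:
  k1 = f(0.510000, 1.196080) = -1.315014
  k2 = f(1.020000, 0.525423) = -1.827332
  y ← 1.196080 + (0.51/2)·(-1.315014 + (-1.827332)) = 0.394782
t=1.020000, y=0.394782:
  k1 = f(1.020000, 0.394782) = -1.771156
  k2 = f(1.530000, -0.508508) = -2.183442
  y ← 0.394782 + (0.51/2)·(-1.771156 + (-2.183442)) = -0.613641
y(1.53) ≈ -0.6136

-0.6136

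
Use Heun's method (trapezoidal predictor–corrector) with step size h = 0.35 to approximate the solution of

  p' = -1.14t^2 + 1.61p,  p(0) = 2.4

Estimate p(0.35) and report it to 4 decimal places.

4.1090

Heun: k1 = f(t_n, p_n); k2 = f(t_n + h, p_n + h·k1); p_{n+1} = p_n + (h/2)·(k1 + k2).
t=0.000000, p=2.400000:
  k1 = f(0.000000, 2.400000) = 3.864000
  k2 = f(0.350000, 3.752400) = 5.901714
  p ← 2.400000 + (0.35/2)·(3.864000 + 5.901714) = 4.109000
p(0.35) ≈ 4.1090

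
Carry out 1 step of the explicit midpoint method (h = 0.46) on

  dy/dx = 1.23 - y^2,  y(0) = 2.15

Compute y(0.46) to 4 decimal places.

Midpoint: k1 = f(x_n, y_n); k2 = f(x_n + h/2, y_n + (h/2)·k1); y_{n+1} = y_n + h·k2.
x=0.000000, y=2.150000:
  k1 = f(0.000000, 2.150000) = -3.392500
  k2 = f(0.230000, 1.369725) = -0.646147
  y ← 2.150000 + 0.46·(-0.646147) = 1.852773
y(0.46) ≈ 1.8528

1.8528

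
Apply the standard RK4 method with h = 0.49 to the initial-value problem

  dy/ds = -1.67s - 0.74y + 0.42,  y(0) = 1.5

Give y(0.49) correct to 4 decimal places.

RK4: k1 = f(s_n, y_n); k2 = f(s_n + h/2, y_n + (h/2)·k1); k3 = f(s_n + h/2, y_n + (h/2)·k2); k4 = f(s_n + h, y_n + h·k3); y_{n+1} = y_n + (h/6)·(k1 + 2k2 + 2k3 + k4).
s=0.000000, y=1.500000:
  k1 = f(0.000000, 1.500000) = -0.690000
  k2 = f(0.245000, 1.330950) = -0.974053
  k3 = f(0.245000, 1.261357) = -0.922554
  k4 = f(0.490000, 1.047948) = -1.173782
  y ← 1.500000 + (0.49/6)·(k1 + 2k2 + 2k3 + k4) = 1.038012
y(0.49) ≈ 1.0380

1.0380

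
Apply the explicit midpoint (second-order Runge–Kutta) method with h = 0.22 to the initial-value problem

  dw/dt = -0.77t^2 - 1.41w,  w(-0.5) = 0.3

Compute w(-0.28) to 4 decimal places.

0.2022

Midpoint: k1 = f(t_n, w_n); k2 = f(t_n + h/2, w_n + (h/2)·k1); w_{n+1} = w_n + h·k2.
t=-0.500000, w=0.300000:
  k1 = f(-0.500000, 0.300000) = -0.615500
  k2 = f(-0.390000, 0.232295) = -0.444653
  w ← 0.300000 + 0.22·(-0.444653) = 0.202176
w(-0.28) ≈ 0.2022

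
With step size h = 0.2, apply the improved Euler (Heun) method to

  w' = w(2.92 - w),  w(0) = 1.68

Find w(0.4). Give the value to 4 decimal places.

2.3599

Heun: k1 = f(s_n, w_n); k2 = f(s_n + h, w_n + h·k1); w_{n+1} = w_n + (h/2)·(k1 + k2).
s=0.000000, w=1.680000:
  k1 = f(0.000000, 1.680000) = 2.083200
  k2 = f(0.200000, 2.096640) = 1.726290
  w ← 1.680000 + (0.2/2)·(2.083200 + 1.726290) = 2.060949
s=0.200000, w=2.060949:
  k1 = f(0.200000, 2.060949) = 1.770460
  k2 = f(0.400000, 2.415041) = 1.219497
  w ← 2.060949 + (0.2/2)·(1.770460 + 1.219497) = 2.359945
w(0.4) ≈ 2.3599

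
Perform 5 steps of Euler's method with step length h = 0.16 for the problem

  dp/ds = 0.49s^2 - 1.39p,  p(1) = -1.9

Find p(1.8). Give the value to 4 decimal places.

-0.0349

Euler: p_{n+1} = p_n + h·f(s_n, p_n).
s=1.000000, p=-1.900000: f=3.131000 → p ← -1.900000 + 0.16·3.131000 = -1.399040
s=1.160000, p=-1.399040: f=2.604010 → p ← -1.399040 + 0.16·2.604010 = -0.982398
s=1.320000, p=-0.982398: f=2.219310 → p ← -0.982398 + 0.16·2.219310 = -0.627309
s=1.480000, p=-0.627309: f=1.945255 → p ← -0.627309 + 0.16·1.945255 = -0.316068
s=1.640000, p=-0.316068: f=1.757239 → p ← -0.316068 + 0.16·1.757239 = -0.034910
p(1.8) ≈ -0.0349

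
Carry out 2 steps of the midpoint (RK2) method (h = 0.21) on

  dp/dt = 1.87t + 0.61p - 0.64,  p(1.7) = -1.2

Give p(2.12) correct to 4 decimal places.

-0.1616

Midpoint: k1 = f(t_n, p_n); k2 = f(t_n + h/2, p_n + (h/2)·k1); p_{n+1} = p_n + h·k2.
t=1.700000, p=-1.200000:
  k1 = f(1.700000, -1.200000) = 1.807000
  k2 = f(1.805000, -1.010265) = 2.119088
  p ← -1.200000 + 0.21·2.119088 = -0.754991
t=1.910000, p=-0.754991:
  k1 = f(1.910000, -0.754991) = 2.471155
  k2 = f(2.015000, -0.495520) = 2.825783
  p ← -0.754991 + 0.21·2.825783 = -0.161577
p(2.12) ≈ -0.1616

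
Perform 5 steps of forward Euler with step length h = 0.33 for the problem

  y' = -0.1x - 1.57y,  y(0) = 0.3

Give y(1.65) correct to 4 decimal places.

Euler: y_{n+1} = y_n + h·f(x_n, y_n).
x=0.000000, y=0.300000: f=-0.471000 → y ← 0.300000 + 0.33·(-0.471000) = 0.144570
x=0.330000, y=0.144570: f=-0.259975 → y ← 0.144570 + 0.33·(-0.259975) = 0.058778
x=0.660000, y=0.058778: f=-0.158282 → y ← 0.058778 + 0.33·(-0.158282) = 0.006545
x=0.990000, y=0.006545: f=-0.109276 → y ← 0.006545 + 0.33·(-0.109276) = -0.029516
x=1.320000, y=-0.029516: f=-0.085660 → y ← -0.029516 + 0.33·(-0.085660) = -0.057784
y(1.65) ≈ -0.0578

-0.0578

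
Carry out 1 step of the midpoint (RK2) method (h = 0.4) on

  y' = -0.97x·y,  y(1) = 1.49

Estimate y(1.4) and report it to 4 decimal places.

0.9308

Midpoint: k1 = f(x_n, y_n); k2 = f(x_n + h/2, y_n + (h/2)·k1); y_{n+1} = y_n + h·k2.
x=1.000000, y=1.490000:
  k1 = f(1.000000, 1.490000) = -1.445300
  k2 = f(1.200000, 1.200940) = -1.397894
  y ← 1.490000 + 0.4·(-1.397894) = 0.930842
y(1.4) ≈ 0.9308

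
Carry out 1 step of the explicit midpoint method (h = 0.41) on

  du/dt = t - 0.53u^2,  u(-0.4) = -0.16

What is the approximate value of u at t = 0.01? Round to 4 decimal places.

Midpoint: k1 = f(t_n, u_n); k2 = f(t_n + h/2, u_n + (h/2)·k1); u_{n+1} = u_n + h·k2.
t=-0.400000, u=-0.160000:
  k1 = f(-0.400000, -0.160000) = -0.413568
  k2 = f(-0.195000, -0.244781) = -0.226757
  u ← -0.160000 + 0.41·(-0.226757) = -0.252970
u(0.01) ≈ -0.2530

-0.2530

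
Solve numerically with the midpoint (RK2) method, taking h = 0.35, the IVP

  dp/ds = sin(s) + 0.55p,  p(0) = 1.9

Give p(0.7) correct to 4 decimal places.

Midpoint: k1 = f(s_n, p_n); k2 = f(s_n + h/2, p_n + (h/2)·k1); p_{n+1} = p_n + h·k2.
s=0.000000, p=1.900000:
  k1 = f(0.000000, 1.900000) = 1.045000
  k2 = f(0.175000, 2.082875) = 1.319689
  p ← 1.900000 + 0.35·1.319689 = 2.361891
s=0.350000, p=2.361891:
  k1 = f(0.350000, 2.361891) = 1.641938
  k2 = f(0.525000, 2.649230) = 1.958290
  p ← 2.361891 + 0.35·1.958290 = 3.047293
p(0.7) ≈ 3.0473

3.0473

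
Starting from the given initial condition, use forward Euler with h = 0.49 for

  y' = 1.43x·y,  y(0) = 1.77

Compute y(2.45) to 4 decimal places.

19.3225

Euler: y_{n+1} = y_n + h·f(x_n, y_n).
x=0.000000, y=1.770000: f=0.000000 → y ← 1.770000 + 0.49·0.000000 = 1.770000
x=0.490000, y=1.770000: f=1.240239 → y ← 1.770000 + 0.49·1.240239 = 2.377717
x=0.980000, y=2.377717: f=3.332133 → y ← 2.377717 + 0.49·3.332133 = 4.010462
x=1.470000, y=4.010462: f=8.430393 → y ← 4.010462 + 0.49·8.430393 = 8.141354
x=1.960000, y=8.141354: f=22.818588 → y ← 8.141354 + 0.49·22.818588 = 19.322463
y(2.45) ≈ 19.3225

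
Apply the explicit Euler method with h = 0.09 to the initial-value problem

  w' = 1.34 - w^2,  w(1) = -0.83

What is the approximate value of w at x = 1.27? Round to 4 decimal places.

-0.6284

Euler: w_{n+1} = w_n + h·f(x_n, w_n).
x=1.000000, w=-0.830000: f=0.651100 → w ← -0.830000 + 0.09·0.651100 = -0.771401
x=1.090000, w=-0.771401: f=0.744940 → w ← -0.771401 + 0.09·0.744940 = -0.704356
x=1.180000, w=-0.704356: f=0.843882 → w ← -0.704356 + 0.09·0.843882 = -0.628407
w(1.27) ≈ -0.6284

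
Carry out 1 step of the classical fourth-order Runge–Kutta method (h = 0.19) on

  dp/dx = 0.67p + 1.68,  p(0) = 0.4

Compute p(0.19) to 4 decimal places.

RK4: k1 = f(x_n, p_n); k2 = f(x_n + h/2, p_n + (h/2)·k1); k3 = f(x_n + h/2, p_n + (h/2)·k2); k4 = f(x_n + h, p_n + h·k3); p_{n+1} = p_n + (h/6)·(k1 + 2k2 + 2k3 + k4).
x=0.000000, p=0.400000:
  k1 = f(0.000000, 0.400000) = 1.948000
  k2 = f(0.095000, 0.585060) = 2.071990
  k3 = f(0.095000, 0.596839) = 2.079882
  k4 = f(0.190000, 0.795178) = 2.212769
  p ← 0.400000 + (0.19/6)·(k1 + 2k2 + 2k3 + k4) = 0.794710
p(0.19) ≈ 0.7947

0.7947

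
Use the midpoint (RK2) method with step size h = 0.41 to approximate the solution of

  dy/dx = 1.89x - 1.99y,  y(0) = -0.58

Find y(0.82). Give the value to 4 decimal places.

0.2741

Midpoint: k1 = f(x_n, y_n); k2 = f(x_n + h/2, y_n + (h/2)·k1); y_{n+1} = y_n + h·k2.
x=0.000000, y=-0.580000:
  k1 = f(0.000000, -0.580000) = 1.154200
  k2 = f(0.205000, -0.343389) = 1.070794
  y ← -0.580000 + 0.41·1.070794 = -0.140974
x=0.410000, y=-0.140974:
  k1 = f(0.410000, -0.140974) = 1.055439
  k2 = f(0.615000, 0.075391) = 1.012323
  y ← -0.140974 + 0.41·1.012323 = 0.274078
y(0.82) ≈ 0.2741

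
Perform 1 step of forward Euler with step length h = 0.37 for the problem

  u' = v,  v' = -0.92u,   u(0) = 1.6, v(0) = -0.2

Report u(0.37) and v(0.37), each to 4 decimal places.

Euler on (u,v): u_{n+1} = u_n + h·u', v_{n+1} = v_n + h·v'.
0.000000: (1.600000, -0.200000); f=(-0.200000, -1.472000) → (1.526000, -0.744640)
(u(0.37), v(0.37)) ≈ (1.5260, -0.7446)

1.5260, -0.7446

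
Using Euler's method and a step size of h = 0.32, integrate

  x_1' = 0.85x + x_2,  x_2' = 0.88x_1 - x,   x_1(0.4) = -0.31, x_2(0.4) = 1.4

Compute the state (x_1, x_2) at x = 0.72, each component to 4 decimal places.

0.2468, 1.1847

Euler on (x_1,x_2): x_1_{n+1} = x_1_n + h·x_1', x_2_{n+1} = x_2_n + h·x_2'.
0.400000: (-0.310000, 1.400000); f=(1.740000, -0.672800) → (0.246800, 1.184704)
(x_1(0.72), x_2(0.72)) ≈ (0.2468, 1.1847)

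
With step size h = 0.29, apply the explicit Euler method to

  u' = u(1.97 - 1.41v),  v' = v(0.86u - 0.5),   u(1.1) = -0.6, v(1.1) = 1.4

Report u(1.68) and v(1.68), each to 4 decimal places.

-0.6997, 0.6967

Euler on (u,v): u_{n+1} = u_n + h·u', v_{n+1} = v_n + h·v'.
1.100000: (-0.600000, 1.400000); f=(0.002400, -1.422400) → (-0.599304, 0.987504)
1.390000: (-0.599304, 0.987504); f=(-0.346170, -1.002713) → (-0.699693, 0.696717)
(u(1.68), v(1.68)) ≈ (-0.6997, 0.6967)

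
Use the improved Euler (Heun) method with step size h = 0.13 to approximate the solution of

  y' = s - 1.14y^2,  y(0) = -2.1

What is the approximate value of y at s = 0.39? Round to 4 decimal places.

-12.2345

Heun: k1 = f(s_n, y_n); k2 = f(s_n + h, y_n + h·k1); y_{n+1} = y_n + (h/2)·(k1 + k2).
s=0.000000, y=-2.100000:
  k1 = f(0.000000, -2.100000) = -5.027400
  k2 = f(0.130000, -2.753562) = -8.513598
  y ← -2.100000 + (0.13/2)·(-5.027400 + (-8.513598)) = -2.980165
s=0.130000, y=-2.980165:
  k1 = f(0.130000, -2.980165) = -9.994776
  k2 = f(0.260000, -4.279486) = -20.617959
  y ← -2.980165 + (0.13/2)·(-9.994776 + (-20.617959)) = -4.969993
s=0.260000, y=-4.969993:
  k1 = f(0.260000, -4.969993) = -27.898943
  k2 = f(0.390000, -8.596855) = -83.862748
  y ← -4.969993 + (0.13/2)·(-27.898943 + (-83.862748)) = -12.234503
y(0.39) ≈ -12.2345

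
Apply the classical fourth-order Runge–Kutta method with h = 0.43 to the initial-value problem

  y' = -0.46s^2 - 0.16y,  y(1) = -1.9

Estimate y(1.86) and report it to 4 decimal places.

-2.4447

RK4: k1 = f(s_n, y_n); k2 = f(s_n + h/2, y_n + (h/2)·k1); k3 = f(s_n + h/2, y_n + (h/2)·k2); k4 = f(s_n + h, y_n + h·k3); y_{n+1} = y_n + (h/6)·(k1 + 2k2 + 2k3 + k4).
s=1.000000, y=-1.900000:
  k1 = f(1.000000, -1.900000) = -0.156000
  k2 = f(1.215000, -1.933540) = -0.369697
  k3 = f(1.215000, -1.979485) = -0.362346
  k4 = f(1.430000, -2.055809) = -0.611725
  y ← -1.900000 + (0.43/6)·(k1 + 2k2 + 2k3 + k4) = -2.059946
s=1.430000, y=-2.059946:
  k1 = f(1.430000, -2.059946) = -0.611063
  k2 = f(1.645000, -2.191325) = -0.894160
  k3 = f(1.645000, -2.252191) = -0.884421
  k4 = f(1.860000, -2.440247) = -1.200976
  y ← -2.059946 + (0.43/6)·(k1 + 2k2 + 2k3 + k4) = -2.444739
y(1.86) ≈ -2.4447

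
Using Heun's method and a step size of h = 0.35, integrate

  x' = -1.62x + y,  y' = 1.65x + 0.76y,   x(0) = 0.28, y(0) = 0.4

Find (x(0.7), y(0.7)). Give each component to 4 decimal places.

Heun on (x,y): k1 = f(t_n, state_n); k2 = f(t_n + h, state_n + h·k1); state_{n+1} = state_n + (h/2)·(k1 + k2).
0.000000: (0.280000, 0.400000)
  k1 = (-0.053600, 0.766000)
  predictor → (0.261240, 0.668100)
  k2 = (0.244891, 0.938802)
  → (0.313476, 0.698340)
0.350000: (0.313476, 0.698340)
  k1 = (0.190509, 1.047974)
  predictor → (0.380154, 1.065131)
  k2 = (0.449281, 1.436754)
  → (0.425439, 1.133168)
(x(0.7), y(0.7)) ≈ (0.4254, 1.1332)

0.4254, 1.1332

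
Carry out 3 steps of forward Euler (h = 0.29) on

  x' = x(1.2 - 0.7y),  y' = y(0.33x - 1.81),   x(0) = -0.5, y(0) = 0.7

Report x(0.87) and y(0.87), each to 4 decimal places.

-1.0266, 0.0500

Euler on (x,y): x_{n+1} = x_n + h·x', y_{n+1} = y_n + h·y'.
0.000000: (-0.500000, 0.700000); f=(-0.355000, -1.382500) → (-0.602950, 0.299075)
0.290000: (-0.602950, 0.299075); f=(-0.597311, -0.600834) → (-0.776170, 0.124833)
0.580000: (-0.776170, 0.124833); f=(-0.863580, -0.257922) → (-1.026608, 0.050036)
(x(0.87), y(0.87)) ≈ (-1.0266, 0.0500)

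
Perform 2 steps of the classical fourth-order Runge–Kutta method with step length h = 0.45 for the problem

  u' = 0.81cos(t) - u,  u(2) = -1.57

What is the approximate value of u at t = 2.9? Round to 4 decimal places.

-1.0161

RK4: k1 = f(t_n, u_n); k2 = f(t_n + h/2, u_n + (h/2)·k1); k3 = f(t_n + h/2, u_n + (h/2)·k2); k4 = f(t_n + h, u_n + h·k3); u_{n+1} = u_n + (h/6)·(k1 + 2k2 + 2k3 + k4).
t=2.000000, u=-1.570000:
  k1 = f(2.000000, -1.570000) = 1.232921
  k2 = f(2.225000, -1.292593) = 0.799685
  k3 = f(2.225000, -1.390071) = 0.897163
  k4 = f(2.450000, -1.166276) = 0.542389
  u ← -1.570000 + (0.45/6)·(k1 + 2k2 + 2k3 + k4) = -1.182324
t=2.450000, u=-1.182324:
  k1 = f(2.450000, -1.182324) = 0.558437
  k2 = f(2.675000, -1.056676) = 0.333260
  k3 = f(2.675000, -1.107341) = 0.383925
  k4 = f(2.900000, -1.009558) = 0.223082
  u ← -1.182324 + (0.45/6)·(k1 + 2k2 + 2k3 + k4) = -1.016133
u(2.9) ≈ -1.0161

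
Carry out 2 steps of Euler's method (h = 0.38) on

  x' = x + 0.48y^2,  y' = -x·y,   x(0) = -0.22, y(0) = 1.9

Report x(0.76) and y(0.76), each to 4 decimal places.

1.2629, 1.7812

Euler on (x,y): x_{n+1} = x_n + h·x', y_{n+1} = y_n + h·y'.
0.000000: (-0.220000, 1.900000); f=(1.512800, 0.418000) → (0.354864, 2.058840)
0.380000: (0.354864, 2.058840); f=(2.389499, -0.730608) → (1.262873, 1.781209)
(x(0.76), y(0.76)) ≈ (1.2629, 1.7812)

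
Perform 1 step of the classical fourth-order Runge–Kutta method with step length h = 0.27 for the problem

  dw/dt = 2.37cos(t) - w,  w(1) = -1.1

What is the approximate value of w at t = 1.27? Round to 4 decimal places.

RK4: k1 = f(t_n, w_n); k2 = f(t_n + h/2, w_n + (h/2)·k1); k3 = f(t_n + h/2, w_n + (h/2)·k2); k4 = f(t_n + h, w_n + h·k3); w_{n+1} = w_n + (h/6)·(k1 + 2k2 + 2k3 + k4).
t=1.000000, w=-1.100000:
  k1 = f(1.000000, -1.100000) = 2.380516
  k2 = f(1.135000, -0.778630) = 1.779084
  k3 = f(1.135000, -0.859824) = 1.860278
  k4 = f(1.270000, -0.597725) = 1.299911
  w ← -1.100000 + (0.27/6)·(k1 + 2k2 + 2k3 + k4) = -0.606838
w(1.27) ≈ -0.6068

-0.6068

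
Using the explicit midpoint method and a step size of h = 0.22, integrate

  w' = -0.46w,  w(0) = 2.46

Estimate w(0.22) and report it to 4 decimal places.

Midpoint: k1 = f(x_n, w_n); k2 = f(x_n + h/2, w_n + (h/2)·k1); w_{n+1} = w_n + h·k2.
x=0.000000, w=2.460000:
  k1 = f(0.000000, 2.460000) = -1.131600
  k2 = f(0.110000, 2.335524) = -1.074341
  w ← 2.460000 + 0.22·(-1.074341) = 2.223645
w(0.22) ≈ 2.2236

2.2236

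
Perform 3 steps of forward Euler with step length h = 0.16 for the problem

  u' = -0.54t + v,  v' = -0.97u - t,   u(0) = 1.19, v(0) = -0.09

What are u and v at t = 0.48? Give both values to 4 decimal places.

1.0129, -0.7074

Euler on (u,v): u_{n+1} = u_n + h·u', v_{n+1} = v_n + h·v'.
0.000000: (1.190000, -0.090000); f=(-0.090000, -1.154300) → (1.175600, -0.274688)
0.160000: (1.175600, -0.274688); f=(-0.361088, -1.300332) → (1.117826, -0.482741)
0.320000: (1.117826, -0.482741); f=(-0.655541, -1.404291) → (1.012939, -0.707428)
(u(0.48), v(0.48)) ≈ (1.0129, -0.7074)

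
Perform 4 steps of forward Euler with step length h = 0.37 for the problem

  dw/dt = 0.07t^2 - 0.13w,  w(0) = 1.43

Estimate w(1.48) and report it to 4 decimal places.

1.2227

Euler: w_{n+1} = w_n + h·f(t_n, w_n).
t=0.000000, w=1.430000: f=-0.185900 → w ← 1.430000 + 0.37·(-0.185900) = 1.361217
t=0.370000, w=1.361217: f=-0.167375 → w ← 1.361217 + 0.37·(-0.167375) = 1.299288
t=0.740000, w=1.299288: f=-0.130575 → w ← 1.299288 + 0.37·(-0.130575) = 1.250975
t=1.110000, w=1.250975: f=-0.076380 → w ← 1.250975 + 0.37·(-0.076380) = 1.222715
w(1.48) ≈ 1.2227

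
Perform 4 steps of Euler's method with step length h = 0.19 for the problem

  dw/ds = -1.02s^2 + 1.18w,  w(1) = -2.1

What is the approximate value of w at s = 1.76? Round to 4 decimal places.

-6.4130

Euler: w_{n+1} = w_n + h·f(s_n, w_n).
s=1.000000, w=-2.100000: f=-3.498000 → w ← -2.100000 + 0.19·(-3.498000) = -2.764620
s=1.190000, w=-2.764620: f=-4.706674 → w ← -2.764620 + 0.19·(-4.706674) = -3.658888
s=1.380000, w=-3.658888: f=-6.259976 → w ← -3.658888 + 0.19·(-6.259976) = -4.848283
s=1.570000, w=-4.848283: f=-8.235172 → w ← -4.848283 + 0.19·(-8.235172) = -6.412966
w(1.76) ≈ -6.4130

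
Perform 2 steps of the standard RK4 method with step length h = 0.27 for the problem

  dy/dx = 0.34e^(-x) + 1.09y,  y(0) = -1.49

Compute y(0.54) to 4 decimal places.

RK4: k1 = f(x_n, y_n); k2 = f(x_n + h/2, y_n + (h/2)·k1); k3 = f(x_n + h/2, y_n + (h/2)·k2); k4 = f(x_n + h, y_n + h·k3); y_{n+1} = y_n + (h/6)·(k1 + 2k2 + 2k3 + k4).
x=0.000000, y=-1.490000:
  k1 = f(0.000000, -1.490000) = -1.284100
  k2 = f(0.135000, -1.663353) = -1.515992
  k3 = f(0.135000, -1.694659) = -1.550115
  k4 = f(0.270000, -1.908531) = -1.820750
  y ← -1.490000 + (0.27/6)·(k1 + 2k2 + 2k3 + k4) = -1.905668
x=0.270000, y=-1.905668:
  k1 = f(0.270000, -1.905668) = -1.817629
  k2 = f(0.405000, -2.151048) = -2.117870
  k3 = f(0.405000, -2.191580) = -2.162050
  k4 = f(0.540000, -2.489421) = -2.515335
  y ← -1.905668 + (0.27/6)·(k1 + 2k2 + 2k3 + k4) = -2.485844
y(0.54) ≈ -2.4858

-2.4858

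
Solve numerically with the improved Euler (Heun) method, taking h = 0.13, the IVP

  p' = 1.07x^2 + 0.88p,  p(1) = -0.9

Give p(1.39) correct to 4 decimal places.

-0.5665

Heun: k1 = f(x_n, p_n); k2 = f(x_n + h, p_n + h·k1); p_{n+1} = p_n + (h/2)·(k1 + k2).
x=1.000000, p=-0.900000:
  k1 = f(1.000000, -0.900000) = 0.278000
  k2 = f(1.130000, -0.863860) = 0.606086
  p ← -0.900000 + (0.13/2)·(0.278000 + 0.606086) = -0.842534
x=1.130000, p=-0.842534:
  k1 = f(1.130000, -0.842534) = 0.624853
  k2 = f(1.260000, -0.761304) = 1.028785
  p ← -0.842534 + (0.13/2)·(0.624853 + 1.028785) = -0.735048
x=1.260000, p=-0.735048:
  k1 = f(1.260000, -0.735048) = 1.051890
  k2 = f(1.390000, -0.598302) = 1.540841
  p ← -0.735048 + (0.13/2)·(1.051890 + 1.540841) = -0.566520
p(1.39) ≈ -0.5665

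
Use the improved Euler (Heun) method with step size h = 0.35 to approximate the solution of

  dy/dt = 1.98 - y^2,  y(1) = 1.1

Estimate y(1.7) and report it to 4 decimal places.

1.3300

Heun: k1 = f(t_n, y_n); k2 = f(t_n + h, y_n + h·k1); y_{n+1} = y_n + (h/2)·(k1 + k2).
t=1.000000, y=1.100000:
  k1 = f(1.000000, 1.100000) = 0.770000
  k2 = f(1.350000, 1.369500) = 0.104470
  y ← 1.100000 + (0.35/2)·(0.770000 + 0.104470) = 1.253032
t=1.350000, y=1.253032:
  k1 = f(1.350000, 1.253032) = 0.409910
  k2 = f(1.700000, 1.396501) = 0.029785
  y ← 1.253032 + (0.35/2)·(0.409910 + 0.029785) = 1.329979
y(1.7) ≈ 1.3300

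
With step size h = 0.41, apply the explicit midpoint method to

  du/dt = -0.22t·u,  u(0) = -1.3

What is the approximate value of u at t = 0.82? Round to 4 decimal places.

Midpoint: k1 = f(t_n, u_n); k2 = f(t_n + h/2, u_n + (h/2)·k1); u_{n+1} = u_n + h·k2.
t=0.000000, u=-1.300000:
  k1 = f(0.000000, -1.300000) = 0.000000
  k2 = f(0.205000, -1.300000) = 0.058630
  u ← -1.300000 + 0.41·0.058630 = -1.275962
t=0.410000, u=-1.275962:
  k1 = f(0.410000, -1.275962) = 0.115092
  k2 = f(0.615000, -1.252368) = 0.169445
  u ← -1.275962 + 0.41·0.169445 = -1.206489
u(0.82) ≈ -1.2065

-1.2065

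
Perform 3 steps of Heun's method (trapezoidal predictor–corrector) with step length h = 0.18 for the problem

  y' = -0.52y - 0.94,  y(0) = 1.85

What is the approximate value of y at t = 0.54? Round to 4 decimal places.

0.9557

Heun: k1 = f(t_n, y_n); k2 = f(t_n + h, y_n + h·k1); y_{n+1} = y_n + (h/2)·(k1 + k2).
t=0.000000, y=1.850000:
  k1 = f(0.000000, 1.850000) = -1.902000
  k2 = f(0.180000, 1.507640) = -1.723973
  y ← 1.850000 + (0.18/2)·(-1.902000 + (-1.723973)) = 1.523662
t=0.180000, y=1.523662:
  k1 = f(0.180000, 1.523662) = -1.732304
  k2 = f(0.360000, 1.211848) = -1.570161
  y ← 1.523662 + (0.18/2)·(-1.732304 + (-1.570161)) = 1.226441
t=0.360000, y=1.226441:
  k1 = f(0.360000, 1.226441) = -1.577749
  k2 = f(0.540000, 0.942446) = -1.430072
  y ← 1.226441 + (0.18/2)·(-1.577749 + (-1.430072)) = 0.955737
y(0.54) ≈ 0.9557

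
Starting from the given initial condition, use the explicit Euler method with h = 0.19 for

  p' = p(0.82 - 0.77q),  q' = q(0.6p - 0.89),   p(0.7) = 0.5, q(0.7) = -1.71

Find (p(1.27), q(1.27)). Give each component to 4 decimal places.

Euler on (p,q): p_{n+1} = p_n + h·p', q_{n+1} = q_n + h·q'.
0.700000: (0.500000, -1.710000); f=(1.068350, 1.008900) → (0.702986, -1.518309)
0.890000: (0.702986, -1.518309); f=(1.398309, 0.710885) → (0.968665, -1.383241)
1.080000: (0.968665, -1.383241); f=(1.826026, 0.427146) → (1.315610, -1.302083)
(p(1.27), q(1.27)) ≈ (1.3156, -1.3021)

1.3156, -1.3021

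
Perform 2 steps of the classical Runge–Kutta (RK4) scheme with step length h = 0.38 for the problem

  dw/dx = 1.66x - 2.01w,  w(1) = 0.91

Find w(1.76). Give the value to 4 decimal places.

RK4: k1 = f(x_n, w_n); k2 = f(x_n + h/2, w_n + (h/2)·k1); k3 = f(x_n + h/2, w_n + (h/2)·k2); k4 = f(x_n + h, w_n + h·k3); w_{n+1} = w_n + (h/6)·(k1 + 2k2 + 2k3 + k4).
x=1.000000, w=0.910000:
  k1 = f(1.000000, 0.910000) = -0.169100
  k2 = f(1.190000, 0.877871) = 0.210879
  k3 = f(1.190000, 0.950067) = 0.065765
  k4 = f(1.380000, 0.934991) = 0.411469
  w ← 0.910000 + (0.38/6)·(k1 + 2k2 + 2k3 + k4) = 0.960392
x=1.380000, w=0.960392:
  k1 = f(1.380000, 0.960392) = 0.360413
  k2 = f(1.570000, 1.028870) = 0.538171
  k3 = f(1.570000, 1.062644) = 0.470285
  k4 = f(1.760000, 1.139100) = 0.632009
  w ← 0.960392 + (0.38/6)·(k1 + 2k2 + 2k3 + k4) = 1.150983
w(1.76) ≈ 1.1510

1.1510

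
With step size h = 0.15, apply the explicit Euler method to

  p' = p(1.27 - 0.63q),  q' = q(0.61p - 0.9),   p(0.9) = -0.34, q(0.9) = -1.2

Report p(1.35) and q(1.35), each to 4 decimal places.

-0.7226, -0.6706

Euler on (p,q): p_{n+1} = p_n + h·p', q_{n+1} = q_n + h·q'.
0.900000: (-0.340000, -1.200000); f=(-0.688840, 1.328880) → (-0.443326, -1.000668)
1.050000: (-0.443326, -1.000668); f=(-0.842506, 1.171211) → (-0.569702, -0.824986)
1.200000: (-0.569702, -0.824986); f=(-1.019619, 1.029186) → (-0.722645, -0.670609)
(p(1.35), q(1.35)) ≈ (-0.7226, -0.6706)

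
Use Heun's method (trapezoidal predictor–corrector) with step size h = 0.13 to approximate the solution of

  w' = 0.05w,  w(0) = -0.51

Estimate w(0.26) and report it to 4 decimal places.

Heun: k1 = f(x_n, w_n); k2 = f(x_n + h, w_n + h·k1); w_{n+1} = w_n + (h/2)·(k1 + k2).
x=0.000000, w=-0.510000:
  k1 = f(0.000000, -0.510000) = -0.025500
  k2 = f(0.130000, -0.513315) = -0.025666
  w ← -0.510000 + (0.13/2)·(-0.025500 + (-0.025666)) = -0.513326
x=0.130000, w=-0.513326:
  k1 = f(0.130000, -0.513326) = -0.025666
  k2 = f(0.260000, -0.516662) = -0.025833
  w ← -0.513326 + (0.13/2)·(-0.025666 + (-0.025833)) = -0.516673
w(0.26) ≈ -0.5167

-0.5167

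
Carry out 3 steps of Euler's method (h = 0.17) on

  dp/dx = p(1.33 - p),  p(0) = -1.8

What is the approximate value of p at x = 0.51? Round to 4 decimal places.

-9.4453

Euler: p_{n+1} = p_n + h·f(x_n, p_n).
x=0.000000, p=-1.800000: f=-5.634000 → p ← -1.800000 + 0.17·(-5.634000) = -2.757780
x=0.170000, p=-2.757780: f=-11.273198 → p ← -2.757780 + 0.17·(-11.273198) = -4.674224
x=0.340000, p=-4.674224: f=-28.065084 → p ← -4.674224 + 0.17·(-28.065084) = -9.445288
p(0.51) ≈ -9.4453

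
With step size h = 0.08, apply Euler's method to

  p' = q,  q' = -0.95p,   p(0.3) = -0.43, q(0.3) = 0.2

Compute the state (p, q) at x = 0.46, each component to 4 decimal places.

Euler on (p,q): p_{n+1} = p_n + h·p', q_{n+1} = q_n + h·q'.
0.300000: (-0.430000, 0.200000); f=(0.200000, 0.408500) → (-0.414000, 0.232680)
0.380000: (-0.414000, 0.232680); f=(0.232680, 0.393300) → (-0.395386, 0.264144)
(p(0.46), q(0.46)) ≈ (-0.3954, 0.2641)

-0.3954, 0.2641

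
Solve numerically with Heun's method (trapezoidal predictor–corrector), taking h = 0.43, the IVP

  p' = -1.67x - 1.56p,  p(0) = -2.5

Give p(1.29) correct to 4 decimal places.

Heun: k1 = f(x_n, p_n); k2 = f(x_n + h, p_n + h·k1); p_{n+1} = p_n + (h/2)·(k1 + k2).
x=0.000000, p=-2.500000:
  k1 = f(0.000000, -2.500000) = 3.900000
  k2 = f(0.430000, -0.823000) = 0.565780
  p ← -2.500000 + (0.43/2)·(3.900000 + 0.565780) = -1.539857
x=0.430000, p=-1.539857:
  k1 = f(0.430000, -1.539857) = 1.684077
  k2 = f(0.860000, -0.815704) = -0.163702
  p ← -1.539857 + (0.43/2)·(1.684077 + (-0.163702)) = -1.212977
x=0.860000, p=-1.212977:
  k1 = f(0.860000, -1.212977) = 0.456043
  k2 = f(1.290000, -1.016878) = -0.567971
  p ← -1.212977 + (0.43/2)·(0.456043 + (-0.567971)) = -1.237041
p(1.29) ≈ -1.2370

-1.2370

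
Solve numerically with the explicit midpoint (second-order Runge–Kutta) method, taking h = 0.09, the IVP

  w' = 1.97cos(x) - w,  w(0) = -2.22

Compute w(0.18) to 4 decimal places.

Midpoint: k1 = f(x_n, w_n); k2 = f(x_n + h/2, w_n + (h/2)·k1); w_{n+1} = w_n + h·k2.
x=0.000000, w=-2.220000:
  k1 = f(0.000000, -2.220000) = 4.190000
  k2 = f(0.045000, -2.031450) = 3.999456
  w ← -2.220000 + 0.09·3.999456 = -1.860049
x=0.090000, w=-1.860049:
  k1 = f(0.090000, -1.860049) = 3.822076
  k2 = f(0.135000, -1.688056) = 3.640131
  w ← -1.860049 + 0.09·3.640131 = -1.532437
w(0.18) ≈ -1.5324

-1.5324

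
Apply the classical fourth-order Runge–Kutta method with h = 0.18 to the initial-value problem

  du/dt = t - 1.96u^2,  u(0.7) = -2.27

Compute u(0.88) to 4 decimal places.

RK4: k1 = f(t_n, u_n); k2 = f(t_n + h/2, u_n + (h/2)·k1); k3 = f(t_n + h/2, u_n + (h/2)·k2); k4 = f(t_n + h, u_n + h·k3); u_{n+1} = u_n + (h/6)·(k1 + 2k2 + 2k3 + k4).
t=0.700000, u=-2.270000:
  k1 = f(0.700000, -2.270000) = -9.399684
  k2 = f(0.790000, -3.115972) = -18.240186
  k3 = f(0.790000, -3.911617) = -29.199462
  k4 = f(0.880000, -7.525903) = -110.132867
  u ← -2.270000 + (0.18/6)·(k1 + 2k2 + 2k3 + k4) = -8.702355
u(0.88) ≈ -8.7024

-8.7024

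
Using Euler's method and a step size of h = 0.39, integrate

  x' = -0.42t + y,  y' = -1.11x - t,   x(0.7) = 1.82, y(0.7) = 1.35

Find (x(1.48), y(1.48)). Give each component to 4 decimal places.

2.1661, -1.1021

Euler on (x,y): x_{n+1} = x_n + h·x', y_{n+1} = y_n + h·y'.
0.700000: (1.820000, 1.350000); f=(1.056000, -2.720200) → (2.231840, 0.289122)
1.090000: (2.231840, 0.289122); f=(-0.168678, -3.567342) → (2.166056, -1.102142)
(x(1.48), y(1.48)) ≈ (2.1661, -1.1021)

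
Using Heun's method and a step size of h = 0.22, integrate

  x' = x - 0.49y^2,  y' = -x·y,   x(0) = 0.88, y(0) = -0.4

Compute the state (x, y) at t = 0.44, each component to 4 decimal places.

1.3320, -0.2499

Heun on (x,y): k1 = f(t_n, state_n); k2 = f(t_n + h, state_n + h·k1); state_{n+1} = state_n + (h/2)·(k1 + k2).
0.000000: (0.880000, -0.400000)
  k1 = (0.801600, 0.352000)
  predictor → (1.056352, -0.322560)
  k2 = (1.005370, 0.340737)
  → (1.078767, -0.323799)
0.220000: (1.078767, -0.323799)
  k1 = (1.027392, 0.349304)
  predictor → (1.304793, -0.246952)
  k2 = (1.274910, 0.322221)
  → (1.332020, -0.249931)
(x(0.44), y(0.44)) ≈ (1.3320, -0.2499)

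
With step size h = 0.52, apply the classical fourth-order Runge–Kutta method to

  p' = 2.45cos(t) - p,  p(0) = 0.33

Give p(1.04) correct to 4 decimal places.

RK4: k1 = f(t_n, p_n); k2 = f(t_n + h/2, p_n + (h/2)·k1); k3 = f(t_n + h/2, p_n + (h/2)·k2); k4 = f(t_n + h, p_n + h·k3); p_{n+1} = p_n + (h/6)·(k1 + 2k2 + 2k3 + k4).
t=0.000000, p=0.330000:
  k1 = f(0.000000, 0.330000) = 2.120000
  k2 = f(0.260000, 0.881200) = 1.486455
  k3 = f(0.260000, 0.716478) = 1.651177
  k4 = f(0.520000, 1.188612) = 0.937545
  p ← 0.330000 + (0.52/6)·(k1 + 2k2 + 2k3 + k4) = 1.138844
t=0.520000, p=1.138844:
  k1 = f(0.520000, 1.138844) = 0.987313
  k2 = f(0.780000, 1.395545) = 0.346193
  k3 = f(0.780000, 1.228854) = 0.512884
  k4 = f(1.040000, 1.405543) = -0.165304
  p ← 1.138844 + (0.52/6)·(k1 + 2k2 + 2k3 + k4) = 1.358991
p(1.04) ≈ 1.3590

1.3590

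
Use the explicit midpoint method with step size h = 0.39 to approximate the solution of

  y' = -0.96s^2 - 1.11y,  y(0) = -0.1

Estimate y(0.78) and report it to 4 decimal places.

-0.1689

Midpoint: k1 = f(s_n, y_n); k2 = f(s_n + h/2, y_n + (h/2)·k1); y_{n+1} = y_n + h·k2.
s=0.000000, y=-0.100000:
  k1 = f(0.000000, -0.100000) = 0.111000
  k2 = f(0.195000, -0.078355) = 0.050470
  y ← -0.100000 + 0.39·0.050470 = -0.080317
s=0.390000, y=-0.080317:
  k1 = f(0.390000, -0.080317) = -0.056864
  k2 = f(0.585000, -0.091405) = -0.227076
  y ← -0.080317 + 0.39·(-0.227076) = -0.168876
y(0.78) ≈ -0.1689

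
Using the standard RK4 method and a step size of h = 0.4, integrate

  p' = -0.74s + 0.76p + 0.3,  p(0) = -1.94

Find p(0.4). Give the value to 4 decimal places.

RK4: k1 = f(s_n, p_n); k2 = f(s_n + h/2, p_n + (h/2)·k1); k3 = f(s_n + h/2, p_n + (h/2)·k2); k4 = f(s_n + h, p_n + h·k3); p_{n+1} = p_n + (h/6)·(k1 + 2k2 + 2k3 + k4).
s=0.000000, p=-1.940000:
  k1 = f(0.000000, -1.940000) = -1.174400
  k2 = f(0.200000, -2.174880) = -1.500909
  k3 = f(0.200000, -2.240182) = -1.550538
  k4 = f(0.400000, -2.560215) = -1.941764
  p ← -1.940000 + (0.4/6)·(k1 + 2k2 + 2k3 + k4) = -2.554604
p(0.4) ≈ -2.5546

-2.5546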